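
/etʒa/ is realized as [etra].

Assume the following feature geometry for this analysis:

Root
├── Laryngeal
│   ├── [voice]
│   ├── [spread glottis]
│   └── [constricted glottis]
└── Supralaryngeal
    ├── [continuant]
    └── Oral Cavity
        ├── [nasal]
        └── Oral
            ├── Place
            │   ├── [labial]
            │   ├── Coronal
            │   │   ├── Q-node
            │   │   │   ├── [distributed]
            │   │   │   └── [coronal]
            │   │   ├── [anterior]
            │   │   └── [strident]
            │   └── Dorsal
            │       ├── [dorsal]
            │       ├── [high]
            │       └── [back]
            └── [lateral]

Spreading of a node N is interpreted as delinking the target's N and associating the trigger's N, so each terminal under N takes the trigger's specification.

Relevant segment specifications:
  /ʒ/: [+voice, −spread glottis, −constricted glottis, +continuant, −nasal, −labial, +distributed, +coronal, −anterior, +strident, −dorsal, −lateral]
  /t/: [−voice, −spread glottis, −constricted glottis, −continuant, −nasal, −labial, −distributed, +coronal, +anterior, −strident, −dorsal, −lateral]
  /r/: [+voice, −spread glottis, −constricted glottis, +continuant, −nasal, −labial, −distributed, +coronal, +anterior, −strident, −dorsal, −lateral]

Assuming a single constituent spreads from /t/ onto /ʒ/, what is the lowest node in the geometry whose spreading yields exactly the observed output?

The alternation /ʒ/ → [r] changes [anterior], [distributed], [strident] and nothing else.
In this geometry the lowest node dominating all of them is Coronal: every daughter of Coronal dominates only a proper subset, so no lower node suffices.
If Coronal spreads, every terminal under it takes /t/'s value, producing [r] as observed.
Features on which the two segments disagree outside Coronal, such as [voice], [continuant], are unchanged — nothing dominating them spread, and Coronal is the minimal sufficient constituent.

Coronal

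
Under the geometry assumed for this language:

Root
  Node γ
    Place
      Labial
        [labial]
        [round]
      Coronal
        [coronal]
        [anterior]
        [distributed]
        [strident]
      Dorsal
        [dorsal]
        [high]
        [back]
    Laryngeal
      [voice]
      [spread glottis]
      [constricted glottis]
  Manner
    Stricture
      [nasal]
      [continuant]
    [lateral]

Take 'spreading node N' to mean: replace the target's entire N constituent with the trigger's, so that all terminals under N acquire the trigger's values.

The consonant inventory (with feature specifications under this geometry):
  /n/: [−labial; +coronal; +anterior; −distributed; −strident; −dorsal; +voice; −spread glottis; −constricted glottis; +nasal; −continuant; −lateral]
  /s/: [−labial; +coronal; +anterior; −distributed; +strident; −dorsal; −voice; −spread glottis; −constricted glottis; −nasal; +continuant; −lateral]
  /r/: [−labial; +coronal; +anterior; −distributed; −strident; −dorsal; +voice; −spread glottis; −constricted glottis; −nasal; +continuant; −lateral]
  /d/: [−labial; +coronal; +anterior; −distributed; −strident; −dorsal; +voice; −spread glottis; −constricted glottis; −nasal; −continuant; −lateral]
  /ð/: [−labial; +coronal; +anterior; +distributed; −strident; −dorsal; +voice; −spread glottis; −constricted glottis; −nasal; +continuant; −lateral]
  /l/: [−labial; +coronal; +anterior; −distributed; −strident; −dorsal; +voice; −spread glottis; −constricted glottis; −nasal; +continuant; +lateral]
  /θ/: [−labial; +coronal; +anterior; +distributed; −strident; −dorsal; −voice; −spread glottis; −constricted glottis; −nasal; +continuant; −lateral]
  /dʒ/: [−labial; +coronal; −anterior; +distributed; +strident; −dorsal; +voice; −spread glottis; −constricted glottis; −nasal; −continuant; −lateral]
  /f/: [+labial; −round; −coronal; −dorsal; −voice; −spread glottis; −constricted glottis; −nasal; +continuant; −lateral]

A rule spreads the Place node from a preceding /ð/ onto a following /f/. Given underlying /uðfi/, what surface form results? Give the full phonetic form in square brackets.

[uðθi]

The Place node dominates the terminals [labial], [round], [coronal], [anterior], [distributed], [strident], [dorsal], [high], [back].
The target acquires /ð/'s values for everything under Place — [−labial], [+coronal], [+anterior], [+distributed], [−strident], [−dorsal] — while keeping its own [voice], [spread glottis], [constricted glottis], ….
The resulting bundle matches /θ/ in the inventory; substituting it for /f/ gives [uðθi].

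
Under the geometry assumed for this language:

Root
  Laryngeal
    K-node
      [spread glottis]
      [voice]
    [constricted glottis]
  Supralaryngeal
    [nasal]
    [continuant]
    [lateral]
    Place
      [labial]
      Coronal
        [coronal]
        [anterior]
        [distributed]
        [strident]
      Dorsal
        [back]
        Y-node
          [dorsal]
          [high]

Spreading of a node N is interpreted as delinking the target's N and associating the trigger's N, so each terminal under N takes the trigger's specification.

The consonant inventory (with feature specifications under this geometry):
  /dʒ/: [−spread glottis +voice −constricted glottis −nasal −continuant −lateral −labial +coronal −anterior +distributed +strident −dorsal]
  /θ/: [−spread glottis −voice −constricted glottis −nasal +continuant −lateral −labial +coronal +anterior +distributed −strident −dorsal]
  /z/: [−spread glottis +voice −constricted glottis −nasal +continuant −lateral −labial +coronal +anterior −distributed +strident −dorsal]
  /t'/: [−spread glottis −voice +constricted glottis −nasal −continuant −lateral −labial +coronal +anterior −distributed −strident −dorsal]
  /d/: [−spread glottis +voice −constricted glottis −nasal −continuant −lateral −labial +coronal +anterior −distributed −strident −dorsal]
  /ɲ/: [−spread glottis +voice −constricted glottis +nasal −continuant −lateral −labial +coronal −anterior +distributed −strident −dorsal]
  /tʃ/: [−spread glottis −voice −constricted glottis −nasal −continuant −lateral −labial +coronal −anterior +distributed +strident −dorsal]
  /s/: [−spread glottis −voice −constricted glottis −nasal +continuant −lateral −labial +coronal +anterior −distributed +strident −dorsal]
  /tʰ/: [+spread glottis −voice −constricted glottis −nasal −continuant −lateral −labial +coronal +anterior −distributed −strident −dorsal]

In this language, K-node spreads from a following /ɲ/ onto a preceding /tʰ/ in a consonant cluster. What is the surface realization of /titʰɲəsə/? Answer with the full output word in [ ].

Terminals under K-node in this geometry: [spread glottis], [voice].
After delinking /tʰ/'s K-node and linking /ɲ/'s, the affected terminals become [−spread glottis], [+voice]; [constricted glottis], [nasal], [continuant], … (outside K-node) are retained from /tʰ/.
The resulting bundle matches /d/ in the inventory; substituting it for /tʰ/ gives [tidɲəsə].

[tidɲəsə]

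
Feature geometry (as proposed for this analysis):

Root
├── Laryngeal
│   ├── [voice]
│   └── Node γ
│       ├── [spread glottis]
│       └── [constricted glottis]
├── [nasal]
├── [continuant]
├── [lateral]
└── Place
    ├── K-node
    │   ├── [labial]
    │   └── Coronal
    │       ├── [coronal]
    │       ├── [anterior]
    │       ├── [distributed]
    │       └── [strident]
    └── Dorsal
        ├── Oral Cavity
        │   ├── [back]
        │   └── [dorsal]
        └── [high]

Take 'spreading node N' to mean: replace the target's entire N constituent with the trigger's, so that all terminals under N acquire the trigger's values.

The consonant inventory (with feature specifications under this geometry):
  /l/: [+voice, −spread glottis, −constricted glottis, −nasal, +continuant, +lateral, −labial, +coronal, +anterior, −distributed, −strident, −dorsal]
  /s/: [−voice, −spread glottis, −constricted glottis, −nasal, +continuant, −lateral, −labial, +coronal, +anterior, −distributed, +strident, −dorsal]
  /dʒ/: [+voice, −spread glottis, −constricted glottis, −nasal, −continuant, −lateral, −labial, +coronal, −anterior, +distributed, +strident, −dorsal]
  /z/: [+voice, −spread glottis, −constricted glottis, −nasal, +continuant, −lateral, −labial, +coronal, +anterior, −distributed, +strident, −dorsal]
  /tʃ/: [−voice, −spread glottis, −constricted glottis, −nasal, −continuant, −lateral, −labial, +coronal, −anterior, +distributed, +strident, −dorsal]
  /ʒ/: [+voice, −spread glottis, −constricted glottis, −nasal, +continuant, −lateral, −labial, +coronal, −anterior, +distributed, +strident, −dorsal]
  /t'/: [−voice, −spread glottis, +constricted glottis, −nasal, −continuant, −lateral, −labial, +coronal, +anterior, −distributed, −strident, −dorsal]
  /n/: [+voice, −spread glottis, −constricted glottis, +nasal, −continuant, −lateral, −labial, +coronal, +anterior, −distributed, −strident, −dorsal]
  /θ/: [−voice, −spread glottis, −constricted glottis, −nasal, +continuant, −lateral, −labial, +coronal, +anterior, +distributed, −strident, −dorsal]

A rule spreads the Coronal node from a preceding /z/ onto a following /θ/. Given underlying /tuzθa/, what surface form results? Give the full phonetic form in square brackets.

[tuzsa]

The Coronal node dominates the terminals [coronal], [anterior], [distributed], [strident].
The target acquires /z/'s values for everything under Coronal — [+coronal], [+anterior], [−distributed], [+strident] — while keeping its own [voice], [spread glottis], [constricted glottis], ….
This feature bundle is that of [s], so /tuzθa/ surfaces as [tuzsa].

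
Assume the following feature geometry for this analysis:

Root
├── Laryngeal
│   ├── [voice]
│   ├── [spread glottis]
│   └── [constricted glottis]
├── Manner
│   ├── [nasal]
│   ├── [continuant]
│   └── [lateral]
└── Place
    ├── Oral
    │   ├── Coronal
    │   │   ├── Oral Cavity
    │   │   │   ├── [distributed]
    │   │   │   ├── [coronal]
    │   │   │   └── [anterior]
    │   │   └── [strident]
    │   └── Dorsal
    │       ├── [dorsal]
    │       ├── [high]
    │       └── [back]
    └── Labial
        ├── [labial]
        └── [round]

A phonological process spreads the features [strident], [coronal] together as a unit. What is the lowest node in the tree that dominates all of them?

Coronal

[strident]: Root ▹ Place ▹ Oral ▹ Coronal ▹ [strident].
[coronal]: Root ▹ Place ▹ Oral ▹ Coronal ▹ Oral Cavity ▹ [coronal].
The lowest node appearing on every path is Coronal; each proper daughter of Coronal fails to dominate at least one of the listed features.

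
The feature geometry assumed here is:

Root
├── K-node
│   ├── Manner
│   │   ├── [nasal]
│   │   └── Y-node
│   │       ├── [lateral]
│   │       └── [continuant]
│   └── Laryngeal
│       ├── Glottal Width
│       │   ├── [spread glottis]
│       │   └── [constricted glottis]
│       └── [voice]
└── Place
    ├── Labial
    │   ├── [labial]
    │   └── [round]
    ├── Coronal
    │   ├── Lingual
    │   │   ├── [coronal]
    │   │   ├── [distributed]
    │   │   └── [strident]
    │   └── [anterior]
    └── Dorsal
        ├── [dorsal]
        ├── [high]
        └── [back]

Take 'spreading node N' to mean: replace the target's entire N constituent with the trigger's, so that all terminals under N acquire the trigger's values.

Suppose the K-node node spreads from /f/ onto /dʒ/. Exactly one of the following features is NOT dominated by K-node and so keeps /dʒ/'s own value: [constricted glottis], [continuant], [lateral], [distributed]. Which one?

[distributed]

The terminals dominated by K-node are [nasal], [lateral], [continuant], [spread glottis], [constricted glottis], [voice].
Spreading K-node replaces [lateral], [constricted glottis], [continuant] with the trigger's values, since each sits inside the K-node constituent.
But [distributed] is a dependent of Lingual, outside K-node; it is therefore untouched by the spreading.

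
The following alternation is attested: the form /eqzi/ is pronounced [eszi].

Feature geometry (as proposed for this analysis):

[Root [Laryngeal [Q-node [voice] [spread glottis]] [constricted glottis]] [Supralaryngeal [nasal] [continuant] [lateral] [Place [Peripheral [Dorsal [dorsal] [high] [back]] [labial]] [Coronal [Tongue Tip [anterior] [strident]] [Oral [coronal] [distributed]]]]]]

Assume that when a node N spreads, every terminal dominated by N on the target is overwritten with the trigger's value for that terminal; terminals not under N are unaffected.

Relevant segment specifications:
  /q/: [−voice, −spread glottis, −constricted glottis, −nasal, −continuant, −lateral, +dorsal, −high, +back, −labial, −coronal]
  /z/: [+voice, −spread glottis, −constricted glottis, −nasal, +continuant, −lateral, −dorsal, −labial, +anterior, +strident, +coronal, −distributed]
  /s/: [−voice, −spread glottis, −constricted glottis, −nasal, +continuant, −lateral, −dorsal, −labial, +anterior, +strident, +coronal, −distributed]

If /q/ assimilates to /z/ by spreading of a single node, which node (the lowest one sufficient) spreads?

Comparing /q/ with its surface form [s], the features that change are [continuant], [coronal], [anterior], [distributed], [strident], [dorsal], [high], [back].
In this geometry the lowest node dominating all of them is Supralaryngeal: every daughter of Supralaryngeal dominates only a proper subset, so no lower node suffices.
Spreading Supralaryngeal from /z/ overwrites each of those terminals with /z/'s values, yielding exactly [s].
[voice] — on which /z/ differs from /q/ — is unchanged, so Root cannot have spread; the constituent is no larger than Supralaryngeal.

Supralaryngeal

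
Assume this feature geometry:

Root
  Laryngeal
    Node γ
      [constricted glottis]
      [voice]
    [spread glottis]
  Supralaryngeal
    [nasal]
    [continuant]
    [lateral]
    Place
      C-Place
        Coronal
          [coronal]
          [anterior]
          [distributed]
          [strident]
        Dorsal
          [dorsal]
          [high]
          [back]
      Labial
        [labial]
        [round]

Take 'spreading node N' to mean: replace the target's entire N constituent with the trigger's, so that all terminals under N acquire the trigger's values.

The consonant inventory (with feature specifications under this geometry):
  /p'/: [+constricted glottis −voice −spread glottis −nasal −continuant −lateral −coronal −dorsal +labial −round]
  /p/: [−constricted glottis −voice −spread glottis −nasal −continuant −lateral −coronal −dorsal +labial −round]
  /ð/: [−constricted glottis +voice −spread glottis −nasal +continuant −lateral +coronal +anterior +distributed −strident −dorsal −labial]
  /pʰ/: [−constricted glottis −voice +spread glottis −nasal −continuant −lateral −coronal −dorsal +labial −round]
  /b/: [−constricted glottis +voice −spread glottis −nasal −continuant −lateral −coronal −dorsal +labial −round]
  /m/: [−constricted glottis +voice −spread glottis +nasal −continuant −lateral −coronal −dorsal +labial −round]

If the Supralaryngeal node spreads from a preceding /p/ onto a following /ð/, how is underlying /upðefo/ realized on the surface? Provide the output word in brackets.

[upbefo]

The Supralaryngeal node dominates the terminals [nasal], [continuant], [lateral], [coronal], [anterior], [distributed], [strident], [dorsal], [high], [back], [labial], [round].
After delinking /ð/'s Supralaryngeal and linking /p/'s, the affected terminals become [−nasal], [−continuant], [−lateral], [−coronal], [−dorsal], [+labial], [−round]; [constricted glottis], [voice], [spread glottis] (outside Supralaryngeal) are retained from /ð/.
This feature bundle is that of [b], so /upðefo/ surfaces as [upbefo].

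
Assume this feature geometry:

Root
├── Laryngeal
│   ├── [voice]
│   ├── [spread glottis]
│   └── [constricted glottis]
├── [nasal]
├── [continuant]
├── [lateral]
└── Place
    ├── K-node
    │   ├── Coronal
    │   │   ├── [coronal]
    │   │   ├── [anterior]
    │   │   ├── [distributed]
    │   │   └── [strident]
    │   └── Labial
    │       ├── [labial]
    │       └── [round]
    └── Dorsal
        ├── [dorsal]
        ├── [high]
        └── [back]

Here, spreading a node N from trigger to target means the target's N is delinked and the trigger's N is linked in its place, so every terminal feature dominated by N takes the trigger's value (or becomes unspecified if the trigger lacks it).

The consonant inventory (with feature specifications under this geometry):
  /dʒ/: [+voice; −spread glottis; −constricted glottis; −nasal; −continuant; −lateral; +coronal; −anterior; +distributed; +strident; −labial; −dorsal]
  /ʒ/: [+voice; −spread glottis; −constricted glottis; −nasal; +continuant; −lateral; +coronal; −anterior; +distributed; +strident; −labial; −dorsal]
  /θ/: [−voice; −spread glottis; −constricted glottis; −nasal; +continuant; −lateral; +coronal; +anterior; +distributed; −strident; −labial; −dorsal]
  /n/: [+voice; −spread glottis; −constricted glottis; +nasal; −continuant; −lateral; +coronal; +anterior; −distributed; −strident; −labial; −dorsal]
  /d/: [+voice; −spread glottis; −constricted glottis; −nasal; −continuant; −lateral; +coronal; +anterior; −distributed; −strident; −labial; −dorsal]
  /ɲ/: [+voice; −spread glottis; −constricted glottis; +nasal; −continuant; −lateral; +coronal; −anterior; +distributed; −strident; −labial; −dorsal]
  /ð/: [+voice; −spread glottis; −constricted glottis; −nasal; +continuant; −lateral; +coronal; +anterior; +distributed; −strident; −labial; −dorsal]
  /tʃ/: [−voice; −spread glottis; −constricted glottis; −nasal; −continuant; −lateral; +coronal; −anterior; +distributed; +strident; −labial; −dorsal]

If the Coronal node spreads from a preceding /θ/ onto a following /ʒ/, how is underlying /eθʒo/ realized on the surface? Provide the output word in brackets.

The Coronal node dominates the terminals [coronal], [anterior], [distributed], [strident].
The target acquires /θ/'s values for everything under Coronal — [+coronal], [+anterior], [+distributed], [−strident] — while keeping its own [voice], [spread glottis], [constricted glottis], ….
This feature bundle is that of [ð], so /eθʒo/ surfaces as [eθðo].

[eθðo]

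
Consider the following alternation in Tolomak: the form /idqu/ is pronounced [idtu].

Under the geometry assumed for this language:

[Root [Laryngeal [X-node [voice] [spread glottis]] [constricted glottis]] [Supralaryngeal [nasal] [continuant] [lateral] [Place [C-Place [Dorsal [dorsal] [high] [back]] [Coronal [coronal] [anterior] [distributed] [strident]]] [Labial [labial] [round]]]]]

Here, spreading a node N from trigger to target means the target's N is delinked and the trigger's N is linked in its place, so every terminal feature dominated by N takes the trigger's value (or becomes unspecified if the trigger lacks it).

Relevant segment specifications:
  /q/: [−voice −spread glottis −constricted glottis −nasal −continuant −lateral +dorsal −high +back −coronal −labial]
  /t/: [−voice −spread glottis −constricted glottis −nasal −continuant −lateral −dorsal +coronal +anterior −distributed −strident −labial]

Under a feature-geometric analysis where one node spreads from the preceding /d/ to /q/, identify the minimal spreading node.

Comparing /q/ with its surface form [t], the features that change are [coronal], [anterior], [distributed], [strident], [dorsal], [high], [back].
The smallest constituent containing every changed terminal is C-Place — each of its daughters lacks at least one of the affected features.
Delinking /q/'s C-Place and associating /d/'s C-Place gives precisely the feature bundle of [t].
[voice] stays as in /q/ although /d/ differs there, so no node dominating it spread; among the remaining candidates C-Place is the lowest that derives the output.

C-Place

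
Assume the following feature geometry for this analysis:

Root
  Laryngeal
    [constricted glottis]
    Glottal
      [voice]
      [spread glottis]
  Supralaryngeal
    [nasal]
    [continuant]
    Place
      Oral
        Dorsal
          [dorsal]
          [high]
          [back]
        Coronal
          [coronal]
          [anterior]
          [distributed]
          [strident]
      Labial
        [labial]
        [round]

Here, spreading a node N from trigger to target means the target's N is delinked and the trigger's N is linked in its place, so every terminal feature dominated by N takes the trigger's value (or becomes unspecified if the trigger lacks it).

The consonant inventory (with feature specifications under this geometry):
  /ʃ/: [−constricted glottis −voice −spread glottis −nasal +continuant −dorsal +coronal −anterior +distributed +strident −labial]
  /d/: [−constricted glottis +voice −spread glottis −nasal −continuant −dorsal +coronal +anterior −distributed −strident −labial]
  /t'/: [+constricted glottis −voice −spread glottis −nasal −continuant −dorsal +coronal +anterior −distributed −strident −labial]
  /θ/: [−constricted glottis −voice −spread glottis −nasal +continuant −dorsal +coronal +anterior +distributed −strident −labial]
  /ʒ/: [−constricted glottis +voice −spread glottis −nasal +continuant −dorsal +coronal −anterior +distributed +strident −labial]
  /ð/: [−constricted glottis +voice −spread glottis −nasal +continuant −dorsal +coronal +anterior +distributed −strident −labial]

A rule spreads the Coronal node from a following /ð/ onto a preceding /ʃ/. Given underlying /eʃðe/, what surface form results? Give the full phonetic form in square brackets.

Terminals under Coronal in this geometry: [coronal], [anterior], [distributed], [strident].
After delinking /ʃ/'s Coronal and linking /ð/'s, the affected terminals become [+coronal], [+anterior], [+distributed], [−strident]; [constricted glottis], [voice], [spread glottis], … (outside Coronal) are retained from /ʃ/.
Among the inventory, only /θ/ has exactly this specification, giving the surface form [eθðe].

[eθðe]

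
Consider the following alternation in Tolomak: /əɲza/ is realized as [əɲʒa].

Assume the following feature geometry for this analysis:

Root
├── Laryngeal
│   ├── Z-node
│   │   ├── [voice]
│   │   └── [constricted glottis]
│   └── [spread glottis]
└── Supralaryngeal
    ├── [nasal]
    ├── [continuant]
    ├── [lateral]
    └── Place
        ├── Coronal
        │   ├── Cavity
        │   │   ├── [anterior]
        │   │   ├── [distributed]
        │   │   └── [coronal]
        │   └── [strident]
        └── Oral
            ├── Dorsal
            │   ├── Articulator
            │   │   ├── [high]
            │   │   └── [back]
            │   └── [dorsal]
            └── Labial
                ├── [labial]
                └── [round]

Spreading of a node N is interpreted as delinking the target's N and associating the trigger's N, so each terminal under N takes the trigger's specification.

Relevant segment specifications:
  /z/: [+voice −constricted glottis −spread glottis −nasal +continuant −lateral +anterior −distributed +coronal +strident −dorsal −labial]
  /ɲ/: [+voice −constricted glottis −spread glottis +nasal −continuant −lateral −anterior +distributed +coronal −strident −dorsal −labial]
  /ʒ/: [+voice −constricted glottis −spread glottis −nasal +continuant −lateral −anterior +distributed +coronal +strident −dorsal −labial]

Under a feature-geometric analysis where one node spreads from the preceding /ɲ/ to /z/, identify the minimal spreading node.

Cavity

Feature comparison: [anterior], [distributed] differ between /z/ and [ʒ]; the remaining terminals match.
Tracing each changed feature up the tree, the paths first meet at Cavity; any lower node misses at least one of them.
Delinking /z/'s Cavity and associating /ɲ/'s Cavity gives precisely the feature bundle of [ʒ].
Had Coronal or a higher node spread, [strident] would have taken /ɲ/'s value; it stays as in /z/, confirming the spreading constituent is exactly Cavity.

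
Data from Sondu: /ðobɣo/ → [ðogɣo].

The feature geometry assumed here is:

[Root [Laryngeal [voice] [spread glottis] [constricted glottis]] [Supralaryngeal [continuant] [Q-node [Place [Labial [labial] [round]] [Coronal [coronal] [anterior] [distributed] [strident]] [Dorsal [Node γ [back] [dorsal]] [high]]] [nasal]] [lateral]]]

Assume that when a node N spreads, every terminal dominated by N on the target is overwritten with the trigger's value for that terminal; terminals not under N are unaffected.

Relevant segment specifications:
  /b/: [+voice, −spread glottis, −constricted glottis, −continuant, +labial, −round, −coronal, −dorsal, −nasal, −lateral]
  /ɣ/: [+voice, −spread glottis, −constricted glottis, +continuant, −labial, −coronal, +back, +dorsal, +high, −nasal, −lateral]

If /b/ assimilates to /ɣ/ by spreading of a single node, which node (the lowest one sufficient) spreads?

Place

Feature comparison: [labial], [round], [dorsal], [high], [back] differ between /b/ and [g]; the remaining terminals match.
In this geometry the lowest node dominating all of them is Place: every daughter of Place dominates only a proper subset, so no lower node suffices.
Spreading Place from /ɣ/ overwrites each of those terminals with /ɣ/'s values, yielding exactly [g].
[continuant] stays as in /b/ although /ɣ/ differs there, so no node dominating it spread; among the remaining candidates Place is the lowest that derives the output.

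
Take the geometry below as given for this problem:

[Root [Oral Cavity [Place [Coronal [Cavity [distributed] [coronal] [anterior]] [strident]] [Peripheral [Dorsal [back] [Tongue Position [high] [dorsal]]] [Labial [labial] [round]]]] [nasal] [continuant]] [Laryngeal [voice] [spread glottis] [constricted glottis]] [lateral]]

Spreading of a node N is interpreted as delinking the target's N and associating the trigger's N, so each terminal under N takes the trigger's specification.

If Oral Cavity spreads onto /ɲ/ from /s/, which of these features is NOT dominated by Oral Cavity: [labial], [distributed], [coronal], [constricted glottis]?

[constricted glottis]

Oral Cavity dominates exactly [distributed], [coronal], [anterior], [strident], [back], [high], [dorsal], [labial], [round], [nasal], [continuant].
Of the listed options, [distributed], [labial], [coronal] are among these and would be overwritten by spreading Oral Cavity.
[constricted glottis] is not within the Oral Cavity subtree (it hangs from Laryngeal), so /ɲ/'s [constricted glottis] value survives.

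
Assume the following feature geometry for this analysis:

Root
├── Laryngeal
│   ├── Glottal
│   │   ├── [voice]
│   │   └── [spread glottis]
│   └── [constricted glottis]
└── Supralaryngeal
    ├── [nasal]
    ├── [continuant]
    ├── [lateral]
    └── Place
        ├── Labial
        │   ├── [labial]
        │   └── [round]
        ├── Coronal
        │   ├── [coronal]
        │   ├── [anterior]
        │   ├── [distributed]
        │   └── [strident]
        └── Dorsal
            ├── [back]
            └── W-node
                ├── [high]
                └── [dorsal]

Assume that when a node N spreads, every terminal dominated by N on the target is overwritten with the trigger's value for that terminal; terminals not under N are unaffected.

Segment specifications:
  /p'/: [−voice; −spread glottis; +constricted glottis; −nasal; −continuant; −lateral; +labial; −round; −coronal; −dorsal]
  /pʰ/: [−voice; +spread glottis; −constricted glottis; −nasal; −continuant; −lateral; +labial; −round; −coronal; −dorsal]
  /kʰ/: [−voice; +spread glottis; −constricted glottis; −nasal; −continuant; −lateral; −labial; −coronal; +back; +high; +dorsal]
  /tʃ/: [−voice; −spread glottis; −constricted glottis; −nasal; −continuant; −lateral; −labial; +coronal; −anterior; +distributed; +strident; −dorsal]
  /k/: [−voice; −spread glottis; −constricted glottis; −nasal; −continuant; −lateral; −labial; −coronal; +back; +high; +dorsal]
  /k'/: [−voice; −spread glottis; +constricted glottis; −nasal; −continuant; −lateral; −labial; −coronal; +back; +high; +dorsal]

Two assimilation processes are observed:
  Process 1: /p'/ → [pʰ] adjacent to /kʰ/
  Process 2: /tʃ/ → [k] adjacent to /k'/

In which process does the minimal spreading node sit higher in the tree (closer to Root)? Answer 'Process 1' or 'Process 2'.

In Process 1, [spread glottis], [constricted glottis] change, so the minimal spreading node is Laryngeal at depth 1.
Process 2: the features that change are [coronal], [anterior], [distributed], [strident], [dorsal], [high], [back]; the minimal node is Place (depth 2).
Depth 1 < depth 2; Process 1 involves the structurally higher constituent Laryngeal.

Process 1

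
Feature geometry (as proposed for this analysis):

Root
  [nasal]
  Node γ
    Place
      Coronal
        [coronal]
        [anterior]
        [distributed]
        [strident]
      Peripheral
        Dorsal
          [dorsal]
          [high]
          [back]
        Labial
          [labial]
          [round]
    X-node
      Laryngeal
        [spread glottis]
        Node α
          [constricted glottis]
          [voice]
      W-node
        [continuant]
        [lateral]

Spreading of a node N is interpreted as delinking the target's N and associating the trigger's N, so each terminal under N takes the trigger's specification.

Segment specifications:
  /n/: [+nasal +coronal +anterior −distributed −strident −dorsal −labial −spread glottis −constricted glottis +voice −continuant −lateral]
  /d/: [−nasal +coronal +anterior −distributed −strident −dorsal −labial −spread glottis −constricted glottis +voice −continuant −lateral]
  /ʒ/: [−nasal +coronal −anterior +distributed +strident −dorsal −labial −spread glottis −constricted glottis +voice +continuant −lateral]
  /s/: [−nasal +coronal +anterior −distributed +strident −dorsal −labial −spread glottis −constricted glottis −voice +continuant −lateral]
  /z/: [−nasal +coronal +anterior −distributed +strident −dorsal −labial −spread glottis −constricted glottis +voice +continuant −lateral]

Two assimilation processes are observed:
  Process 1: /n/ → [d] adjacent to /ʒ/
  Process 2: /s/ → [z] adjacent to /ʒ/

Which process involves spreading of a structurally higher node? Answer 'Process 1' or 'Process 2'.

Process 1

Process 1 alters [nasal]; the lowest dominating node is [nasal] (depth 1 from Root).
Process 2 alters [voice]; the lowest dominating node is [voice] (depth 5 from Root).
Depth 1 < depth 5; Process 1 involves the structurally higher constituent [nasal].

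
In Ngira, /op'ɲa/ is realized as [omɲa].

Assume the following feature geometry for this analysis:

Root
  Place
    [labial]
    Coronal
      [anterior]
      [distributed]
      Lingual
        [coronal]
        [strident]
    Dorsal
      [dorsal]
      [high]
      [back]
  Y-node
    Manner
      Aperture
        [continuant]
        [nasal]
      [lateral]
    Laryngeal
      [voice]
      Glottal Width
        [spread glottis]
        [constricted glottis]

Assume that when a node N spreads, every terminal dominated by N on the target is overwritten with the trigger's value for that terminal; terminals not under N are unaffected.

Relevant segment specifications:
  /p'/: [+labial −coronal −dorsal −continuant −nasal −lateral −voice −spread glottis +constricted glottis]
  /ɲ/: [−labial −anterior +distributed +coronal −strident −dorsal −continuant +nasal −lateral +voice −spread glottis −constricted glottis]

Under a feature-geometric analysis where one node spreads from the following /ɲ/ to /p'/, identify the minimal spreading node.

/p'/ and [m] differ in [voice], [constricted glottis], [nasal]; every other specified feature is identical.
Tracing each changed feature up the tree, the paths first meet at Y-node; any lower node misses at least one of them.
If Y-node spreads, every terminal under it takes /ɲ/'s value, producing [m] as observed.
Since [coronal], [labial] are preserved even though /ɲ/ disagrees there, no node above Y-node spread.

Y-node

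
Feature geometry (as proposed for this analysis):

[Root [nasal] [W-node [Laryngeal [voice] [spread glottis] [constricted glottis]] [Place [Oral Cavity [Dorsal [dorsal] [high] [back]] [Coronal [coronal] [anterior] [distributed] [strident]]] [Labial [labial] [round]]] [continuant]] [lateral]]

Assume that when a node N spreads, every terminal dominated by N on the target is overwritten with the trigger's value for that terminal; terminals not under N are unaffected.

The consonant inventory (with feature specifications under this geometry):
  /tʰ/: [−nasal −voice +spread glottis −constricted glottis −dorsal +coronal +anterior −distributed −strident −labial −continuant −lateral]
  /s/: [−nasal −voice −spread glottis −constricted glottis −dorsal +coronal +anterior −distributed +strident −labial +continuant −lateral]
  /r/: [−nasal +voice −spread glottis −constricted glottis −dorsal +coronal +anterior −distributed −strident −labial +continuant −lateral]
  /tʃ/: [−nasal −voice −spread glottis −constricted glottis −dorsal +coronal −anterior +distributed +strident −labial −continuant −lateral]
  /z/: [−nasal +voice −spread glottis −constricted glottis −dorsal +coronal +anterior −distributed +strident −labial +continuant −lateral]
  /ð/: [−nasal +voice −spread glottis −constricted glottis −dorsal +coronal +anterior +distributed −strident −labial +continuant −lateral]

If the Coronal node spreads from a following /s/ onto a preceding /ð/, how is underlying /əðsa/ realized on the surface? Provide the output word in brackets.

The Coronal node dominates the terminals [coronal], [anterior], [distributed], [strident].
Spreading Coronal from /s/ onto /ð/ replaces those values with /s/'s: [+coronal], [+anterior], [−distributed], [+strident]. Features outside Coronal ([nasal], [voice], [spread glottis], …) stay as in /ð/.
This feature bundle is that of [z], so /əðsa/ surfaces as [əzsa].

[əzsa]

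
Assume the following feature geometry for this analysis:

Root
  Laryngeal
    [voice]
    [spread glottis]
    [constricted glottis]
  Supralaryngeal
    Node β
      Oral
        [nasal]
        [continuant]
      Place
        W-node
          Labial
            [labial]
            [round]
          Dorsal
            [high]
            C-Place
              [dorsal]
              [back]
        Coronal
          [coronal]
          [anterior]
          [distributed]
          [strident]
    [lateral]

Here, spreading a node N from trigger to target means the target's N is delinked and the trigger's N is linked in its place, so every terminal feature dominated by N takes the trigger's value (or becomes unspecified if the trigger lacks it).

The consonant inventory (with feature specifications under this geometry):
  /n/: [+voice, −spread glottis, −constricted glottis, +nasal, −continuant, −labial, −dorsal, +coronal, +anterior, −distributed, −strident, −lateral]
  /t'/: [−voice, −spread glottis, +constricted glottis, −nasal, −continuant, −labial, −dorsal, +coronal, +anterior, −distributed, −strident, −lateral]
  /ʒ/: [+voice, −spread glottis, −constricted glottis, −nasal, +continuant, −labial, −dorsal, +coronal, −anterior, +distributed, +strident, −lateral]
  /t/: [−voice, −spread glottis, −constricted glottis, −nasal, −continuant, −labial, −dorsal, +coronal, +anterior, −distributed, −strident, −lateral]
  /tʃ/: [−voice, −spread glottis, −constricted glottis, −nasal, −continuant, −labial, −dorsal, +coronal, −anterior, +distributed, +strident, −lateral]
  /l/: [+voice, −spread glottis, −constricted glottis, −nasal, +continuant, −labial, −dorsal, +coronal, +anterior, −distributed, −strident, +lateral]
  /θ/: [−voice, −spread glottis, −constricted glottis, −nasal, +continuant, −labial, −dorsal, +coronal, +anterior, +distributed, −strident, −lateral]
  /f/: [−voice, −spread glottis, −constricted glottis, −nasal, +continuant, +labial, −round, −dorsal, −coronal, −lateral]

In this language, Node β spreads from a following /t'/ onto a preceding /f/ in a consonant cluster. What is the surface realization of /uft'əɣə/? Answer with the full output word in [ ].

[utt'əɣə]

Terminals under Node β in this geometry: [nasal], [continuant], [labial], [round], [high], [dorsal], [back], [coronal], [anterior], [distributed], [strident].
Spreading Node β from /t'/ onto /f/ replaces those values with /t'/'s: [−nasal], [−continuant], [−labial], [−dorsal], [+coronal], [+anterior], [−distributed], [−strident]. Features outside Node β ([voice], [spread glottis], [constricted glottis], …) stay as in /f/.
Among the inventory, only /t/ has exactly this specification, giving the surface form [utt'əɣə].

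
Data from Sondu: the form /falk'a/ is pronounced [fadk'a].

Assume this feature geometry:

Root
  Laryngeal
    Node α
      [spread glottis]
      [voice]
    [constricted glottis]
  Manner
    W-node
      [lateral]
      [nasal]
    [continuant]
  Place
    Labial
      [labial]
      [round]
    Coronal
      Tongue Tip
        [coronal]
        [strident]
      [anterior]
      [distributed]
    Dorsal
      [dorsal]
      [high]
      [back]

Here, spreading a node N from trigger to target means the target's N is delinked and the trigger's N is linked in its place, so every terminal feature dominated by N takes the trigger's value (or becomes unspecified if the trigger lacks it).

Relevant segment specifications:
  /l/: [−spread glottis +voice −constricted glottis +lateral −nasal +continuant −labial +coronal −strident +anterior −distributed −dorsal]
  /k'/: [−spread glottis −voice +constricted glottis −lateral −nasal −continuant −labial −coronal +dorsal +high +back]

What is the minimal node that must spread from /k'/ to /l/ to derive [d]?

Manner

The alternation /l/ → [d] changes [continuant], [lateral] and nothing else.
In this geometry the lowest node dominating all of them is Manner: every daughter of Manner dominates only a proper subset, so no lower node suffices.
Delinking /l/'s Manner and associating /k'/'s Manner gives precisely the feature bundle of [d].
Had Root spread, [constricted glottis], [coronal] would have taken /k'/'s values; they stay as in /l/, confirming the spreading constituent is exactly Manner.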